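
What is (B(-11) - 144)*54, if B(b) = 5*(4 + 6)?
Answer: -5076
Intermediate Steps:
B(b) = 50 (B(b) = 5*10 = 50)
(B(-11) - 144)*54 = (50 - 144)*54 = -94*54 = -5076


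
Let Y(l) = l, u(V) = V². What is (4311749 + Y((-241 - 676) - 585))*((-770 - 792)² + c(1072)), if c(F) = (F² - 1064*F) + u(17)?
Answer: 10554540621123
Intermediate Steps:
c(F) = 289 + F² - 1064*F (c(F) = (F² - 1064*F) + 17² = (F² - 1064*F) + 289 = 289 + F² - 1064*F)
(4311749 + Y((-241 - 676) - 585))*((-770 - 792)² + c(1072)) = (4311749 + ((-241 - 676) - 585))*((-770 - 792)² + (289 + 1072² - 1064*1072)) = (4311749 + (-917 - 585))*((-1562)² + (289 + 1149184 - 1140608)) = (4311749 - 1502)*(2439844 + 8865) = 4310247*2448709 = 10554540621123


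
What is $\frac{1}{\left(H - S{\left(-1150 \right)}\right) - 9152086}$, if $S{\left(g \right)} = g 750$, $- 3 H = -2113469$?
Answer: $- \frac{3}{22755289} \approx -1.3184 \cdot 10^{-7}$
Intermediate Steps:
$H = \frac{2113469}{3}$ ($H = \left(- \frac{1}{3}\right) \left(-2113469\right) = \frac{2113469}{3} \approx 7.0449 \cdot 10^{5}$)
$S{\left(g \right)} = 750 g$
$\frac{1}{\left(H - S{\left(-1150 \right)}\right) - 9152086} = \frac{1}{\left(\frac{2113469}{3} - 750 \left(-1150\right)\right) - 9152086} = \frac{1}{\left(\frac{2113469}{3} - -862500\right) - 9152086} = \frac{1}{\left(\frac{2113469}{3} + 862500\right) - 9152086} = \frac{1}{\frac{4700969}{3} - 9152086} = \frac{1}{- \frac{22755289}{3}} = - \frac{3}{22755289}$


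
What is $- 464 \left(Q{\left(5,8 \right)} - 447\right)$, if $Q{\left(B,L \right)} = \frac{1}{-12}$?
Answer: $\frac{622340}{3} \approx 2.0745 \cdot 10^{5}$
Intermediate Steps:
$Q{\left(B,L \right)} = - \frac{1}{12}$
$- 464 \left(Q{\left(5,8 \right)} - 447\right) = - 464 \left(- \frac{1}{12} - 447\right) = \left(-464\right) \left(- \frac{5365}{12}\right) = \frac{622340}{3}$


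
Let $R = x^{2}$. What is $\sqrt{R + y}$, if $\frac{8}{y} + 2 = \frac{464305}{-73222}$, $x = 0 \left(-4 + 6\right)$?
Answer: $\frac{4 i \sqrt{2484459071}}{203583} \approx 0.97934 i$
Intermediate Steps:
$x = 0$ ($x = 0 \cdot 2 = 0$)
$y = - \frac{585776}{610749}$ ($y = \frac{8}{-2 + \frac{464305}{-73222}} = \frac{8}{-2 + 464305 \left(- \frac{1}{73222}\right)} = \frac{8}{-2 - \frac{464305}{73222}} = \frac{8}{- \frac{610749}{73222}} = 8 \left(- \frac{73222}{610749}\right) = - \frac{585776}{610749} \approx -0.95911$)
$R = 0$ ($R = 0^{2} = 0$)
$\sqrt{R + y} = \sqrt{0 - \frac{585776}{610749}} = \sqrt{- \frac{585776}{610749}} = \frac{4 i \sqrt{2484459071}}{203583}$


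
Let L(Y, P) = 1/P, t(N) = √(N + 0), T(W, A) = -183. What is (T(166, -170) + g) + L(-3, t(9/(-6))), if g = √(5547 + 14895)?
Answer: -183 + √20442 - I*√6/3 ≈ -40.024 - 0.8165*I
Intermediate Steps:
t(N) = √N
g = √20442 ≈ 142.98
(T(166, -170) + g) + L(-3, t(9/(-6))) = (-183 + √20442) + 1/(√(9/(-6))) = (-183 + √20442) + 1/(√(9*(-⅙))) = (-183 + √20442) + 1/(√(-3/2)) = (-183 + √20442) + 1/(I*√6/2) = (-183 + √20442) - I*√6/3 = -183 + √20442 - I*√6/3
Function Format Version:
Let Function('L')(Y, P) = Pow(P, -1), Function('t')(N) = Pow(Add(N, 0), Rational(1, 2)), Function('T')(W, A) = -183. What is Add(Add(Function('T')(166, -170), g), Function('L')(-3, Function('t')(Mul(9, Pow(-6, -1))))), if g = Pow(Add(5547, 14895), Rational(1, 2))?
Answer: Add(-183, Pow(20442, Rational(1, 2)), Mul(Rational(-1, 3), I, Pow(6, Rational(1, 2)))) ≈ Add(-40.024, Mul(-0.81650, I))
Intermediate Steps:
Function('t')(N) = Pow(N, Rational(1, 2))
g = Pow(20442, Rational(1, 2)) ≈ 142.98
Add(Add(Function('T')(166, -170), g), Function('L')(-3, Function('t')(Mul(9, Pow(-6, -1))))) = Add(Add(-183, Pow(20442, Rational(1, 2))), Pow(Pow(Mul(9, Pow(-6, -1)), Rational(1, 2)), -1)) = Add(Add(-183, Pow(20442, Rational(1, 2))), Pow(Pow(Mul(9, Rational(-1, 6)), Rational(1, 2)), -1)) = Add(Add(-183, Pow(20442, Rational(1, 2))), Pow(Pow(Rational(-3, 2), Rational(1, 2)), -1)) = Add(Add(-183, Pow(20442, Rational(1, 2))), Pow(Mul(Rational(1, 2), I, Pow(6, Rational(1, 2))), -1)) = Add(Add(-183, Pow(20442, Rational(1, 2))), Mul(Rational(-1, 3), I, Pow(6, Rational(1, 2)))) = Add(-183, Pow(20442, Rational(1, 2)), Mul(Rational(-1, 3), I, Pow(6, Rational(1, 2))))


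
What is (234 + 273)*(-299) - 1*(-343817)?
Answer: 192224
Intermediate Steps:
(234 + 273)*(-299) - 1*(-343817) = 507*(-299) + 343817 = -151593 + 343817 = 192224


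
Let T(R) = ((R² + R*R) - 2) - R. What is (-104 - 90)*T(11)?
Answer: -44426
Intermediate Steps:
T(R) = -2 - R + 2*R² (T(R) = ((R² + R²) - 2) - R = (2*R² - 2) - R = (-2 + 2*R²) - R = -2 - R + 2*R²)
(-104 - 90)*T(11) = (-104 - 90)*(-2 - 1*11 + 2*11²) = -194*(-2 - 11 + 2*121) = -194*(-2 - 11 + 242) = -194*229 = -44426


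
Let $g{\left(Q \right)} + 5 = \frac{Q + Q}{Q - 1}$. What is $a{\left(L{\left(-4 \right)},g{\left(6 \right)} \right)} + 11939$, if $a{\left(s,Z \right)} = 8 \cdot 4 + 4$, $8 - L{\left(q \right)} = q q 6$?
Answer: $11975$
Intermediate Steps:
$g{\left(Q \right)} = -5 + \frac{2 Q}{-1 + Q}$ ($g{\left(Q \right)} = -5 + \frac{Q + Q}{Q - 1} = -5 + \frac{2 Q}{-1 + Q}$)
$L{\left(q \right)} = 8 - 6 q^{2}$ ($L{\left(q \right)} = 8 - q q 6 = 8 - q^{2} \cdot 6 = 8 - 6 q^{2}$)
$a{\left(s,Z \right)} = 36$ ($a{\left(s,Z \right)} = 32 + 4 = 36$)
$a{\left(L{\left(-4 \right)},g{\left(6 \right)} \right)} + 11939 = 36 + 11939 = 11975$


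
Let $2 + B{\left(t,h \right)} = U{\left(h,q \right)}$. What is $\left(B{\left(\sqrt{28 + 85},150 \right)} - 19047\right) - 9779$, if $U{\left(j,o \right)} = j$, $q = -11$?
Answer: $-28678$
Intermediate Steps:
$B{\left(t,h \right)} = -2 + h$
$\left(B{\left(\sqrt{28 + 85},150 \right)} - 19047\right) - 9779 = \left(\left(-2 + 150\right) - 19047\right) - 9779 = \left(148 - 19047\right) - 9779 = -18899 - 9779 = -28678$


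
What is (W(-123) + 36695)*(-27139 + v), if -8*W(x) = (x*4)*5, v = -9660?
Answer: -2723309995/2 ≈ -1.3617e+9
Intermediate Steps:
W(x) = -5*x/2 (W(x) = -x*4*5/8 = -4*x*5/8 = -5*x/2)
(W(-123) + 36695)*(-27139 + v) = (-5/2*(-123) + 36695)*(-27139 - 9660) = (615/2 + 36695)*(-36799) = (74005/2)*(-36799) = -2723309995/2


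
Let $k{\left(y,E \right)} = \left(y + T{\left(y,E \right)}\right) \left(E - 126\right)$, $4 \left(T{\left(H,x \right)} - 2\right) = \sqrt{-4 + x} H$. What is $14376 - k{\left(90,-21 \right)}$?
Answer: $27900 + \frac{33075 i}{2} \approx 27900.0 + 16538.0 i$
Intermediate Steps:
$T{\left(H,x \right)} = 2 + \frac{H \sqrt{-4 + x}}{4}$ ($T{\left(H,x \right)} = 2 + \frac{\sqrt{-4 + x} H}{4} = 2 + \frac{H \sqrt{-4 + x}}{4}$)
$k{\left(y,E \right)} = \left(-126 + E\right) \left(2 + y + \frac{y \sqrt{-4 + E}}{4}\right)$ ($k{\left(y,E \right)} = \left(y + \left(2 + \frac{y \sqrt{-4 + E}}{4}\right)\right) \left(E - 126\right) = \left(2 + y + \frac{y \sqrt{-4 + E}}{4}\right) \left(-126 + E\right) = \left(-126 + E\right) \left(2 + y + \frac{y \sqrt{-4 + E}}{4}\right)$)
$14376 - k{\left(90,-21 \right)} = 14376 - \left(-252 - 11340 - 1890 - 2835 \sqrt{-4 - 21} + \frac{1}{4} \left(-21\right) \left(8 + 90 \sqrt{-4 - 21}\right)\right) = 14376 - \left(-252 - 11340 - 1890 - 2835 \sqrt{-25} + \frac{1}{4} \left(-21\right) \left(8 + 90 \sqrt{-25}\right)\right) = 14376 - \left(-252 - 11340 - 1890 - 2835 \cdot 5 i + \frac{1}{4} \left(-21\right) \left(8 + 90 \cdot 5 i\right)\right) = 14376 - \left(-252 - 11340 - 1890 - 14175 i + \frac{1}{4} \left(-21\right) \left(8 + 450 i\right)\right) = 14376 - \left(-252 - 11340 - 1890 - 14175 i - \left(42 + \frac{4725 i}{2}\right)\right) = 14376 - \left(-13524 - \frac{33075 i}{2}\right) = 14376 + \left(13524 + \frac{33075 i}{2}\right) = 27900 + \frac{33075 i}{2}$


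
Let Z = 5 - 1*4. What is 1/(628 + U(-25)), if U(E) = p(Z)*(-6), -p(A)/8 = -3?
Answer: 1/484 ≈ 0.0020661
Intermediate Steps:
Z = 1 (Z = 5 - 4 = 1)
p(A) = 24 (p(A) = -8*(-3) = 24)
U(E) = -144 (U(E) = 24*(-6) = -144)
1/(628 + U(-25)) = 1/(628 - 144) = 1/484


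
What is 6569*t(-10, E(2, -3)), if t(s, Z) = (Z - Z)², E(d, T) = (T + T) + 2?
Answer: 0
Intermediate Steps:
E(d, T) = 2 + 2*T (E(d, T) = 2*T + 2 = 2 + 2*T)
t(s, Z) = 0 (t(s, Z) = 0² = 0)
6569*t(-10, E(2, -3)) = 6569*0 = 0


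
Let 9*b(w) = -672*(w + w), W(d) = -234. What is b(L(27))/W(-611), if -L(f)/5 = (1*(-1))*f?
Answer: 1120/13 ≈ 86.154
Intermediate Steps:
L(f) = 5*f (L(f) = -5*1*(-1)*f = -(-5)*f = 5*f)
b(w) = -448*w/3 (b(w) = (-672*(w + w))/9 = (-1344*w)/9 = -448*w/3)
b(L(27))/W(-611) = -2240*27/3/(-234) = -448/3*135*(-1/234) = -20160*(-1/234) = 1120/13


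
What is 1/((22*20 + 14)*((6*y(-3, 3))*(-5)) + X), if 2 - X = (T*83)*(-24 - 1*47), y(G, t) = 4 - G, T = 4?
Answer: -1/71766 ≈ -1.3934e-5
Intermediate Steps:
X = 23574 (X = 2 - 4*83*(-24 - 1*47) = 2 - 332*(-24 - 47) = 2 - 332*(-71) = 2 - 1*(-23572) = 2 + 23572 = 23574)
1/((22*20 + 14)*((6*y(-3, 3))*(-5)) + X) = 1/((22*20 + 14)*((6*(4 - 1*(-3)))*(-5)) + 23574) = 1/((440 + 14)*((6*(4 + 3))*(-5)) + 23574) = 1/(454*((6*7)*(-5)) + 23574) = 1/(454*(42*(-5)) + 23574) = 1/(454*(-210) + 23574) = 1/(-95340 + 23574) = 1/(-71766) = -1/71766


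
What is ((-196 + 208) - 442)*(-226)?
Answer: 97180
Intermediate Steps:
((-196 + 208) - 442)*(-226) = (12 - 442)*(-226) = -430*(-226) = 97180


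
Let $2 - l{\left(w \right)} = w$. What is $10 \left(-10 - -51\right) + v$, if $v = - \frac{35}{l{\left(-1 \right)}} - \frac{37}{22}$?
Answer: $\frac{26179}{66} \approx 396.65$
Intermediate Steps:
$l{\left(w \right)} = 2 - w$
$v = - \frac{881}{66}$ ($v = - \frac{35}{2 - -1} - \frac{37}{22} = - \frac{35}{2 + 1} - \frac{37}{22} = - \frac{35}{3} - \frac{37}{22} = - \frac{881}{66} \approx -13.348$)
$10 \left(-10 - -51\right) + v = 10 \left(-10 - -51\right) - \frac{881}{66} = 10 \left(-10 + 51\right) - \frac{881}{66} = 10 \cdot 41 - \frac{881}{66} = 410 - \frac{881}{66} = \frac{26179}{66}$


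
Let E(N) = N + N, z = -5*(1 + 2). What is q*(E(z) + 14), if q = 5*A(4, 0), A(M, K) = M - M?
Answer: 0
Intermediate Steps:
z = -15 (z = -5*3 = -15)
A(M, K) = 0
E(N) = 2*N
q = 0 (q = 5*0 = 0)
q*(E(z) + 14) = 0*(2*(-15) + 14) = 0*(-30 + 14) = 0*(-16) = 0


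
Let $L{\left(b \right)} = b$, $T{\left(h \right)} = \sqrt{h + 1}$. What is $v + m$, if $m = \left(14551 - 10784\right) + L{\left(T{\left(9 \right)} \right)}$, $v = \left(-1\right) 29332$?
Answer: $-25565 + \sqrt{10} \approx -25562.0$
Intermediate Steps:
$T{\left(h \right)} = \sqrt{1 + h}$
$v = -29332$
$m = 3767 + \sqrt{10}$ ($m = \left(14551 - 10784\right) + \sqrt{1 + 9} = 3767 + \sqrt{10} \approx 3770.2$)
$v + m = -29332 + \left(3767 + \sqrt{10}\right) = -25565 + \sqrt{10}$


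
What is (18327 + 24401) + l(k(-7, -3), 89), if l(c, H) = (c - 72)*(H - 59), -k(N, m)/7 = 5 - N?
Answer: 38048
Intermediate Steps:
k(N, m) = -35 + 7*N (k(N, m) = -7*(5 - N) = -35 + 7*N)
l(c, H) = (-72 + c)*(-59 + H)
(18327 + 24401) + l(k(-7, -3), 89) = (18327 + 24401) + (4248 - 72*89 - 59*(-35 + 7*(-7)) + 89*(-35 + 7*(-7))) = 42728 + (4248 - 6408 - 59*(-35 - 49) + 89*(-35 - 49)) = 42728 + (4248 - 6408 - 59*(-84) + 89*(-84)) = 42728 + (4248 - 6408 + 4956 - 7476) = 42728 - 4680 = 38048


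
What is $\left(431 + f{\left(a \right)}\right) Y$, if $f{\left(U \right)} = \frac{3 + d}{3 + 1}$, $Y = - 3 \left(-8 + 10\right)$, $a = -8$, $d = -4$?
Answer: $- \frac{5169}{2} \approx -2584.5$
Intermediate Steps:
$Y = -6$ ($Y = \left(-3\right) 2 = -6$)
$f{\left(U \right)} = - \frac{1}{4}$ ($f{\left(U \right)} = \frac{3 - 4}{3 + 1} = - \frac{1}{4}$)
$\left(431 + f{\left(a \right)}\right) Y = \left(431 - \frac{1}{4}\right) \left(-6\right) = \frac{1723}{4} \left(-6\right) = - \frac{5169}{2}$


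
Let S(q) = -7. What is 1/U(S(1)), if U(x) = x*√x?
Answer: I*√7/49 ≈ 0.053995*I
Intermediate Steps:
U(x) = x^(3/2)
1/U(S(1)) = 1/((-7)^(3/2)) = 1/(-7*I*√7) = I*√7/49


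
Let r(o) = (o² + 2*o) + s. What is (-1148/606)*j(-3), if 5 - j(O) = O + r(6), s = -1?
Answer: 7462/101 ≈ 73.881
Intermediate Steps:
r(o) = -1 + o² + 2*o (r(o) = (o² + 2*o) - 1 = -1 + o² + 2*o)
j(O) = -42 - O (j(O) = 5 - (O + (-1 + 6² + 2*6)) = 5 - (O + (-1 + 36 + 12)) = 5 - (O + 47) = 5 - (47 + O) = 5 + (-47 - O) = -42 - O)
(-1148/606)*j(-3) = (-1148/606)*(-42 - 1*(-3)) = (-1148*1/606)*(-42 + 3) = -574/303*(-39) = 7462/101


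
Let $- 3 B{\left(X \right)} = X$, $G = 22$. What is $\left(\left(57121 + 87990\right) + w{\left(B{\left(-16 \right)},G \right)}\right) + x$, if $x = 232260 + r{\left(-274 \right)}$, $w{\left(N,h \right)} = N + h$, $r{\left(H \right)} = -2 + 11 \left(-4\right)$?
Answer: $\frac{1132057}{3} \approx 3.7735 \cdot 10^{5}$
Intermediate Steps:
$r{\left(H \right)} = -46$ ($r{\left(H \right)} = -2 - 44 = -46$)
$B{\left(X \right)} = - \frac{X}{3}$
$x = 232214$ ($x = 232260 - 46 = 232214$)
$\left(\left(57121 + 87990\right) + w{\left(B{\left(-16 \right)},G \right)}\right) + x = \left(\left(57121 + 87990\right) + \left(\left(- \frac{1}{3}\right) \left(-16\right) + 22\right)\right) + 232214 = \left(145111 + \left(\frac{16}{3} + 22\right)\right) + 232214 = \left(145111 + \frac{82}{3}\right) + 232214 = \frac{435415}{3} + 232214 = \frac{1132057}{3}$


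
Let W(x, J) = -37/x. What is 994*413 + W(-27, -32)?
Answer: 11084131/27 ≈ 4.1052e+5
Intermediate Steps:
994*413 + W(-27, -32) = 994*413 - 37/(-27) = 410522 - 37*(-1/27) = 410522 + 37/27 = 11084131/27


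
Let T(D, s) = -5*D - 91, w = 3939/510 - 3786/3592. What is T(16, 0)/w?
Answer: -26104860/1018169 ≈ -25.639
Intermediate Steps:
w = 1018169/152660 (w = 3939*(1/510) - 3786*1/3592 = 1313/170 - 1893/1796 = 1018169/152660 ≈ 6.6695)
T(D, s) = -91 - 5*D
T(16, 0)/w = (-91 - 5*16)/(1018169/152660) = (-91 - 80)*(152660/1018169) = -171*152660/1018169 = -26104860/1018169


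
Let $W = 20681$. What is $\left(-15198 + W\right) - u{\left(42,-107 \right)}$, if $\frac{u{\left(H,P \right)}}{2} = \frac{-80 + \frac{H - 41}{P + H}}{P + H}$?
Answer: $\frac{23155273}{4225} \approx 5480.5$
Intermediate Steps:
$u{\left(H,P \right)} = \frac{2 \left(-80 + \frac{-41 + H}{H + P}\right)}{H + P}$ ($u{\left(H,P \right)} = 2 \frac{-80 + \frac{H - 41}{P + H}}{P + H} = 2 \frac{-80 + \frac{-41 + H}{H + P}}{H + P} = \frac{2 \left(-80 + \frac{-41 + H}{H + P}\right)}{H + P}$)
$\left(-15198 + W\right) - u{\left(42,-107 \right)} = \left(-15198 + 20681\right) - \frac{2 \left(-41 - -8560 - 3318\right)}{\left(42 - 107\right)^{2}} = 5483 - \frac{2 \left(-41 + 8560 - 3318\right)}{4225} = 5483 - 2 \cdot \frac{1}{4225} \cdot 5201 = 5483 - \frac{10402}{4225} = \frac{23155273}{4225}$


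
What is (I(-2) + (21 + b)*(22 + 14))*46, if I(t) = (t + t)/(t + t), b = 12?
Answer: 54694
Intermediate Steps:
I(t) = 1 (I(t) = (2*t)/((2*t)) = (2*t)*(1/(2*t)) = 1)
(I(-2) + (21 + b)*(22 + 14))*46 = (1 + (21 + 12)*(22 + 14))*46 = (1 + 33*36)*46 = (1 + 1188)*46 = 1189*46 = 54694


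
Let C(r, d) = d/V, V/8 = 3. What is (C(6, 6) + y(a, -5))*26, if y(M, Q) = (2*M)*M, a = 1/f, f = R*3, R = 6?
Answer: 1079/162 ≈ 6.6605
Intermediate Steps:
V = 24 (V = 8*3 = 24)
C(r, d) = d/24
f = 18 (f = 6*3 = 18)
a = 1/18 ≈ 0.055556
y(M, Q) = 2*M**2
(C(6, 6) + y(a, -5))*26 = ((1/24)*6 + 2*(1/18)**2)*26 = (1/4 + 2*(1/324))*26 = (1/4 + 1/162)*26 = (83/324)*26 = 1079/162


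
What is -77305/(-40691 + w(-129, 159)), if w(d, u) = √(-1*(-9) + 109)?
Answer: 3145617755/1655757363 + 77305*√118/1655757363 ≈ 1.9003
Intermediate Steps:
w(d, u) = √118 (w(d, u) = √(9 + 109) = √118)
-77305/(-40691 + w(-129, 159)) = -77305/(-40691 + √118)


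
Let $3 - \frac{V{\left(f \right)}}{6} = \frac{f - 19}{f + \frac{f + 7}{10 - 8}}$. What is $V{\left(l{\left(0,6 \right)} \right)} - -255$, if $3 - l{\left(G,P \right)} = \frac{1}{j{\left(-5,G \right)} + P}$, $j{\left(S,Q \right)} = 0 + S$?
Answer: $\frac{3753}{13} \approx 288.69$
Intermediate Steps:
$j{\left(S,Q \right)} = S$
$l{\left(G,P \right)} = 3 - \frac{1}{-5 + P}$
$V{\left(f \right)} = 18 - \frac{6 \left(-19 + f\right)}{\frac{7}{2} + \frac{3 f}{2}}$ ($V{\left(f \right)} = 18 - 6 \frac{f - 19}{f + \frac{f + 7}{10 - 8}} = 18 - 6 \frac{-19 + f}{f + \frac{7 + f}{2}} = 18 - 6 \frac{-19 + f}{f + \left(7 + f\right) \frac{1}{2}} = 18 - 6 \frac{-19 + f}{f + \left(\frac{7}{2} + \frac{f}{2}\right)} = 18 - 6 \frac{-19 + f}{\frac{7}{2} + \frac{3 f}{2}} = 18 - \frac{6 \left(-19 + f\right)}{\frac{7}{2} + \frac{3 f}{2}}$)
$V{\left(l{\left(0,6 \right)} \right)} - -255 = \frac{6 \left(59 + 7 \frac{-16 + 3 \cdot 6}{-5 + 6}\right)}{7 + 3 \frac{-16 + 3 \cdot 6}{-5 + 6}} - -255 = \frac{6 \left(59 + 7 \frac{-16 + 18}{1}\right)}{7 + 3 \frac{-16 + 18}{1}} + 255 = \frac{6 \left(59 + 7 \cdot 1 \cdot 2\right)}{7 + 3 \cdot 1 \cdot 2} + 255 = \frac{6 \left(59 + 7 \cdot 2\right)}{7 + 3 \cdot 2} + 255 = \frac{6 \left(59 + 14\right)}{7 + 6} + 255 = 6 \cdot \frac{1}{13} \cdot 73 + 255 = \frac{438}{13} + 255 = \frac{3753}{13}$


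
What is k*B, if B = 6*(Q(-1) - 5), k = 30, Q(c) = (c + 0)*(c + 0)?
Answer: -720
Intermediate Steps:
Q(c) = c² (Q(c) = c*c = c²)
B = -24 (B = 6*((-1)² - 5) = 6*(1 - 5) = 6*(-4) = -24)
k*B = 30*(-24) = -720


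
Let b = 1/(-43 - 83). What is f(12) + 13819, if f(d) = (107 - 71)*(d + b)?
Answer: 99755/7 ≈ 14251.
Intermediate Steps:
b = -1/126 (b = 1/(-126) = -1/126 ≈ -0.0079365)
f(d) = -2/7 + 36*d (f(d) = (107 - 71)*(d - 1/126) = 36*(-1/126 + d) = -2/7 + 36*d)
f(12) + 13819 = (-2/7 + 36*12) + 13819 = (-2/7 + 432) + 13819 = 3022/7 + 13819 = 99755/7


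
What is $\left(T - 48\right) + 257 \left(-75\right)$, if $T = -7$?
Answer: $-19330$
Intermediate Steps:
$\left(T - 48\right) + 257 \left(-75\right) = \left(-7 - 48\right) + 257 \left(-75\right) = \left(-7 - 48\right) - 19275 = -55 - 19275 = -19330$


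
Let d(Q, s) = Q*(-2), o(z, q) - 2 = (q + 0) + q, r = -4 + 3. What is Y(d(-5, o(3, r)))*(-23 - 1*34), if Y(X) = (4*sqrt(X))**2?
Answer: -9120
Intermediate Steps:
r = -1
o(z, q) = 2 + 2*q (o(z, q) = 2 + ((q + 0) + q) = 2 + (q + q) = 2 + 2*q)
d(Q, s) = -2*Q
Y(X) = 16*X
Y(d(-5, o(3, r)))*(-23 - 1*34) = (16*(-2*(-5)))*(-23 - 1*34) = (16*10)*(-23 - 34) = 160*(-57) = -9120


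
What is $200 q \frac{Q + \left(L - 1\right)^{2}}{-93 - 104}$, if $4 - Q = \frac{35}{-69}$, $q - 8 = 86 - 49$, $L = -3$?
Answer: $- \frac{4245000}{4531} \approx -936.88$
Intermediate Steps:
$q = 45$ ($q = 8 + \left(86 - 49\right) = 8 + 37 = 45$)
$Q = \frac{311}{69}$ ($Q = 4 - \frac{35}{-69} = 4 - 35 \left(- \frac{1}{69}\right) = 4 - - \frac{35}{69} = 4 + \frac{35}{69} = \frac{311}{69} \approx 4.5072$)
$200 q \frac{Q + \left(L - 1\right)^{2}}{-93 - 104} = 200 \cdot 45 \frac{\frac{311}{69} + \left(-3 - 1\right)^{2}}{-93 - 104} = 9000 \frac{\frac{311}{69} + \left(-4\right)^{2}}{-197} = 9000 \left(\frac{311}{69} + 16\right) \left(- \frac{1}{197}\right) = 9000 \cdot \frac{1415}{69} \left(- \frac{1}{197}\right) = 9000 \left(- \frac{1415}{13593}\right) = - \frac{4245000}{4531}$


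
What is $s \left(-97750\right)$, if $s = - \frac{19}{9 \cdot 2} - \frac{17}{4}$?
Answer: $\frac{9335125}{18} \approx 5.1862 \cdot 10^{5}$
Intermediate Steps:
$s = - \frac{191}{36}$ ($s = - \frac{19}{18} - \frac{17}{4} = - \frac{191}{36} \approx -5.3056$)
$s \left(-97750\right) = \left(- \frac{191}{36}\right) \left(-97750\right) = \frac{9335125}{18}$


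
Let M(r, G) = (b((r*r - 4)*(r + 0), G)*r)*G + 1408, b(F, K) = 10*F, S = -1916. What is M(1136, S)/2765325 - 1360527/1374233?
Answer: -6264260611565160580453/542885838675 ≈ -1.1539e+10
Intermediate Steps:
M(r, G) = 1408 + 10*G*r**2*(-4 + r**2) (M(r, G) = ((10*((r*r - 4)*(r + 0)))*r)*G + 1408 = ((10*((r**2 - 4)*r))*r)*G + 1408 = ((10*((-4 + r**2)*r))*r)*G + 1408 = ((10*(r*(-4 + r**2)))*r)*G + 1408 = ((10*r*(-4 + r**2))*r)*G + 1408 = (10*r**2*(-4 + r**2))*G + 1408 = 10*G*r**2*(-4 + r**2) + 1408 = 1408 + 10*G*r**2*(-4 + r**2))
M(1136, S)/2765325 - 1360527/1374233 = (1408 + 10*(-1916)*1136**2*(-4 + 1136**2))/2765325 - 1360527/1374233 = (1408 + 10*(-1916)*1290496*(-4 + 1290496))*(1/2765325) - 1360527*1/1374233 = (1408 + 10*(-1916)*1290496*1290492)*(1/2765325) - 194361/196319 = (1408 - 31908580478853120)*(1/2765325) - 194361/196319 = -31908580478851712*1/2765325 - 194361/196319 = -31908580478851712/2765325 - 194361/196319 = -6264260611565160580453/542885838675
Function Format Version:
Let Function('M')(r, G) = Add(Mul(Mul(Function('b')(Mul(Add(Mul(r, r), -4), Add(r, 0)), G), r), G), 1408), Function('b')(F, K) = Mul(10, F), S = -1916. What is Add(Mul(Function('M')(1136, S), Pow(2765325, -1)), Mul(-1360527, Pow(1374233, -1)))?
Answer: Rational(-6264260611565160580453, 542885838675) ≈ -1.1539e+10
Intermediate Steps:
Function('M')(r, G) = Add(1408, Mul(10, G, Pow(r, 2), Add(-4, Pow(r, 2)))) (Function('M')(r, G) = Add(Mul(Mul(Mul(10, Mul(Add(Mul(r, r), -4), Add(r, 0))), r), G), 1408) = Add(Mul(Mul(Mul(10, Mul(Add(Pow(r, 2), -4), r)), r), G), 1408) = Add(Mul(Mul(Mul(10, Mul(Add(-4, Pow(r, 2)), r)), r), G), 1408) = Add(Mul(Mul(Mul(10, Mul(r, Add(-4, Pow(r, 2)))), r), G), 1408) = Add(Mul(Mul(Mul(10, r, Add(-4, Pow(r, 2))), r), G), 1408) = Add(Mul(Mul(10, Pow(r, 2), Add(-4, Pow(r, 2))), G), 1408) = Add(Mul(10, G, Pow(r, 2), Add(-4, Pow(r, 2))), 1408) = Add(1408, Mul(10, G, Pow(r, 2), Add(-4, Pow(r, 2)))))
Add(Mul(Function('M')(1136, S), Pow(2765325, -1)), Mul(-1360527, Pow(1374233, -1))) = Add(Mul(Add(1408, Mul(10, -1916, Pow(1136, 2), Add(-4, Pow(1136, 2)))), Pow(2765325, -1)), Mul(-1360527, Pow(1374233, -1))) = Add(Mul(Add(1408, Mul(10, -1916, 1290496, Add(-4, 1290496))), Rational(1, 2765325)), Mul(-1360527, Rational(1, 1374233))) = Add(Mul(Add(1408, Mul(10, -1916, 1290496, 1290492)), Rational(1, 2765325)), Rational(-194361, 196319)) = Add(Mul(Add(1408, -31908580478853120), Rational(1, 2765325)), Rational(-194361, 196319)) = Add(Mul(-31908580478851712, Rational(1, 2765325)), Rational(-194361, 196319)) = Add(Rational(-31908580478851712, 2765325), Rational(-194361, 196319)) = Rational(-6264260611565160580453, 542885838675)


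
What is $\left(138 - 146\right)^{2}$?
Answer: $64$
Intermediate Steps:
$\left(138 - 146\right)^{2} = \left(-8\right)^{2} = 64$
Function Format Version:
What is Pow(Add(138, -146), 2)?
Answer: 64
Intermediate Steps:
Pow(Add(138, -146), 2) = Pow(-8, 2) = 64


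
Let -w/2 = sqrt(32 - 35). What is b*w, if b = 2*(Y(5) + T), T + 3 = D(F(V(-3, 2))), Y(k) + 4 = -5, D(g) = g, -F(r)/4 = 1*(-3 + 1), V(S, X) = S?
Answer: 16*I*sqrt(3) ≈ 27.713*I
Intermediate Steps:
F(r) = 8 (F(r) = -4*(-3 + 1) = -4*(-2) = 8)
Y(k) = -9 (Y(k) = -4 - 5 = -9)
T = 5 (T = -3 + 8 = 5)
w = -2*I*sqrt(3) (w = -2*sqrt(32 - 35) = -2*I*sqrt(3) ≈ -3.4641*I)
b = -8 (b = 2*(-9 + 5) = 2*(-4) = -8)
b*w = -(-16)*I*sqrt(3) = 16*I*sqrt(3)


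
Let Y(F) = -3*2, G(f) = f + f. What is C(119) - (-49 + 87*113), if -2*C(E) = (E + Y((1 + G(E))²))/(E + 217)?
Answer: -6573617/672 ≈ -9782.2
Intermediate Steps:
G(f) = 2*f
Y(F) = -6
C(E) = -(-6 + E)/(2*(217 + E)) (C(E) = -(E - 6)/(2*(E + 217)) = -(-6 + E)/(2*(217 + E)))
C(119) - (-49 + 87*113) = (6 - 1*119)/(2*(217 + 119)) - (-49 + 87*113) = (½)*(6 - 119)/336 - (-49 + 9831) = (½)*(1/336)*(-113) - 1*9782 = -113/672 - 9782 = -6573617/672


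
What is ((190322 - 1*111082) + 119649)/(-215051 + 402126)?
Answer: 198889/187075 ≈ 1.0632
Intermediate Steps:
((190322 - 1*111082) + 119649)/(-215051 + 402126) = ((190322 - 111082) + 119649)/187075 = (79240 + 119649)*(1/187075) = 198889*(1/187075) = 198889/187075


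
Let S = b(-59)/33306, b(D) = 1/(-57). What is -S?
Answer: 1/1898442 ≈ 5.2675e-7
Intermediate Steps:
b(D) = -1/57
S = -1/1898442 (S = -1/57/33306 = -1/57*1/33306 = -1/1898442 ≈ -5.2675e-7)
-S = -1*(-1/1898442) = 1/1898442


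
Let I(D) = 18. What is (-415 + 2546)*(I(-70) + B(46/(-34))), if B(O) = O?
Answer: 603073/17 ≈ 35475.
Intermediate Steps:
(-415 + 2546)*(I(-70) + B(46/(-34))) = (-415 + 2546)*(18 + 46/(-34)) = 2131*(18 + 46*(-1/34)) = 2131*(18 - 23/17) = 2131*(283/17) = 603073/17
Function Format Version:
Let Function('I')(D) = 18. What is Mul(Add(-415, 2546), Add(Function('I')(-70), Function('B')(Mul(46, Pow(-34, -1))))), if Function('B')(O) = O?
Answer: Rational(603073, 17) ≈ 35475.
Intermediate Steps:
Mul(Add(-415, 2546), Add(Function('I')(-70), Function('B')(Mul(46, Pow(-34, -1))))) = Mul(Add(-415, 2546), Add(18, Mul(46, Pow(-34, -1)))) = Mul(2131, Add(18, Mul(46, Rational(-1, 34)))) = Mul(2131, Add(18, Rational(-23, 17))) = Mul(2131, Rational(283, 17)) = Rational(603073, 17)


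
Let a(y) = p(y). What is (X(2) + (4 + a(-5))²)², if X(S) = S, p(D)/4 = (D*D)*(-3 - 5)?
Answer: 401471769924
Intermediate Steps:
p(D) = -32*D² (p(D) = 4*((D*D)*(-3 - 5)) = 4*(D²*(-8)) = 4*(-8*D²) = -32*D²)
a(y) = -32*y²
(X(2) + (4 + a(-5))²)² = (2 + (4 - 32*(-5)²)²)² = (2 + (4 - 32*25)²)² = (2 + (4 - 800)²)² = (2 + (-796)²)² = (2 + 633616)² = 633618² = 401471769924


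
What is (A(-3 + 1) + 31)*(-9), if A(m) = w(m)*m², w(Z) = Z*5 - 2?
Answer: 153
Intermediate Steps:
w(Z) = -2 + 5*Z (w(Z) = 5*Z - 2 = -2 + 5*Z)
A(m) = m²*(-2 + 5*m) (A(m) = (-2 + 5*m)*m² = m²*(-2 + 5*m))
(A(-3 + 1) + 31)*(-9) = ((-3 + 1)²*(-2 + 5*(-3 + 1)) + 31)*(-9) = ((-2)²*(-2 + 5*(-2)) + 31)*(-9) = (4*(-2 - 10) + 31)*(-9) = (4*(-12) + 31)*(-9) = (-48 + 31)*(-9) = -17*(-9) = 153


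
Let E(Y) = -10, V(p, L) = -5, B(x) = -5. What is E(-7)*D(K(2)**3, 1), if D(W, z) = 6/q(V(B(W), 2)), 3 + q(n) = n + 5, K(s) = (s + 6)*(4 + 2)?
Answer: 20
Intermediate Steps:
K(s) = 36 + 6*s (K(s) = (6 + s)*6 = 36 + 6*s)
q(n) = 2 + n (q(n) = -3 + (n + 5) = -3 + (5 + n) = 2 + n)
D(W, z) = -2 (D(W, z) = 6/(2 - 5) = 6/(-3) = 6*(-1/3) = -2)
E(-7)*D(K(2)**3, 1) = -10*(-2) = 20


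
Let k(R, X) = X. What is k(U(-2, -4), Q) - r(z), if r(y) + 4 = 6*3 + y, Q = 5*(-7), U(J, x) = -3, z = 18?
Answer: -67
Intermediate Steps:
Q = -35
r(y) = 14 + y (r(y) = -4 + (6*3 + y) = -4 + (18 + y) = 14 + y)
k(U(-2, -4), Q) - r(z) = -35 - (14 + 18) = -35 - 1*32 = -35 - 32 = -67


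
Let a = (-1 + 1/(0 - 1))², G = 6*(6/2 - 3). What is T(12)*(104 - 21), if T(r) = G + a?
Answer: 332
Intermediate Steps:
G = 0 (G = 6*(6*(½) - 3) = 6*(3 - 3) = 6*0 = 0)
a = 4 (a = (-1 + 1/(-1))² = (-1 - 1)² = (-2)² = 4)
T(r) = 4 (T(r) = 0 + 4 = 4)
T(12)*(104 - 21) = 4*(104 - 21) = 4*83 = 332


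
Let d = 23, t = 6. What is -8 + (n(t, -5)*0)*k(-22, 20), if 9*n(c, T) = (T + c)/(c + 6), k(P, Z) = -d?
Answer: -8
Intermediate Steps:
k(P, Z) = -23 (k(P, Z) = -1*23 = -23)
n(c, T) = (T + c)/(9*(6 + c)) (n(c, T) = ((T + c)/(c + 6))/9 = ((T + c)/(6 + c))/9 = (T + c)/(9*(6 + c)))
-8 + (n(t, -5)*0)*k(-22, 20) = -8 + (((-5 + 6)/(9*(6 + 6)))*0)*(-23) = -8 + (((1/9)*1/12)*0)*(-23) = -8 + (((1/9)*(1/12)*1)*0)*(-23) = -8 + ((1/108)*0)*(-23) = -8 + 0*(-23) = -8 + 0 = -8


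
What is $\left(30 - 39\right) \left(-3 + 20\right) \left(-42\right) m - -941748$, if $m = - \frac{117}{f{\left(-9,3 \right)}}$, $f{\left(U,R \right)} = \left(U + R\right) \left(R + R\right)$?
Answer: $\frac{1925265}{2} \approx 9.6263 \cdot 10^{5}$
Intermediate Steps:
$f{\left(U,R \right)} = 2 R \left(R + U\right)$ ($f{\left(U,R \right)} = \left(R + U\right) 2 R = 2 R \left(R + U\right)$)
$m = \frac{13}{4}$ ($m = - \frac{117}{2 \cdot 3 \left(3 - 9\right)} = - \frac{117}{2 \cdot 3 \left(-6\right)} = - \frac{117}{-36} = \left(-117\right) \left(- \frac{1}{36}\right) = \frac{13}{4} \approx 3.25$)
$\left(30 - 39\right) \left(-3 + 20\right) \left(-42\right) m - -941748 = \left(30 - 39\right) \left(-3 + 20\right) \left(-42\right) \frac{13}{4} - -941748 = \left(-9\right) 17 \left(-42\right) \frac{13}{4} + 941748 = \left(-153\right) \left(-42\right) \frac{13}{4} + 941748 = 6426 \cdot \frac{13}{4} + 941748 = \frac{41769}{2} + 941748 = \frac{1925265}{2}$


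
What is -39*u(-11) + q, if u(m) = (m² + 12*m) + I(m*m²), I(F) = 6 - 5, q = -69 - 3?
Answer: 318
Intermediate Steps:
q = -72
I(F) = 1
u(m) = 1 + m² + 12*m (u(m) = (m² + 12*m) + 1 = 1 + m² + 12*m)
-39*u(-11) + q = -39*(1 + (-11)² + 12*(-11)) - 72 = -39*(1 + 121 - 132) - 72 = -39*(-10) - 72 = 390 - 72 = 318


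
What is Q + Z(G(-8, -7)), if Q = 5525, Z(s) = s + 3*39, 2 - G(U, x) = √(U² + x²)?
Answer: 5644 - √113 ≈ 5633.4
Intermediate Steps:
G(U, x) = 2 - √(U² + x²)
Z(s) = 117 + s (Z(s) = s + 117 = 117 + s)
Q + Z(G(-8, -7)) = 5525 + (117 + (2 - √((-8)² + (-7)²))) = 5525 + (117 + (2 - √(64 + 49))) = 5525 + (117 + (2 - √113)) = 5525 + (119 - √113) = 5644 - √113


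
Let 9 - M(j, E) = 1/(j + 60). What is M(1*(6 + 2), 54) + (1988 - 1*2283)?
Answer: -19449/68 ≈ -286.01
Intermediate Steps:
M(j, E) = 9 - 1/(60 + j) (M(j, E) = 9 - 1/(j + 60) = 9 - 1/(60 + j))
M(1*(6 + 2), 54) + (1988 - 1*2283) = (539 + 9*(1*(6 + 2)))/(60 + 1*(6 + 2)) + (1988 - 1*2283) = (539 + 9*(1*8))/(60 + 1*8) + (1988 - 2283) = (539 + 9*8)/(60 + 8) - 295 = (539 + 72)/68 - 295 = (1/68)*611 - 295 = 611/68 - 295 = -19449/68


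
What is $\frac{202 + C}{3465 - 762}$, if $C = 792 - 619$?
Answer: $\frac{125}{901} \approx 0.13873$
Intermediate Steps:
$C = 173$ ($C = 792 - 619 = 173$)
$\frac{202 + C}{3465 - 762} = \frac{202 + 173}{3465 - 762} = \frac{375}{2703} = 375 \cdot \frac{1}{2703} = \frac{125}{901}$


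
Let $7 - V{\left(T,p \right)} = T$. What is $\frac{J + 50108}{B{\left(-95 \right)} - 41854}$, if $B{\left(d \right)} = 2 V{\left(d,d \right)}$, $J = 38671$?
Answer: $- \frac{88779}{41650} \approx -2.1315$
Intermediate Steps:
$V{\left(T,p \right)} = 7 - T$
$B{\left(d \right)} = 14 - 2 d$ ($B{\left(d \right)} = 2 \left(7 - d\right) = 14 - 2 d$)
$\frac{J + 50108}{B{\left(-95 \right)} - 41854} = \frac{38671 + 50108}{\left(14 - -190\right) - 41854} = \frac{88779}{\left(14 + 190\right) - 41854} = \frac{88779}{204 - 41854} = \frac{88779}{-41650} = 88779 \left(- \frac{1}{41650}\right) = - \frac{88779}{41650}$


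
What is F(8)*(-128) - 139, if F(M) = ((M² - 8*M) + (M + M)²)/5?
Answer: -33463/5 ≈ -6692.6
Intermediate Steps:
F(M) = M² - 8*M/5 (F(M) = ((M² - 8*M) + (2*M)²)*(⅕) = ((M² - 8*M) + 4*M²)*(⅕) = (-8*M + 5*M²)*(⅕) = M² - 8*M/5)
F(8)*(-128) - 139 = ((⅕)*8*(-8 + 5*8))*(-128) - 139 = ((⅕)*8*(-8 + 40))*(-128) - 139 = ((⅕)*8*32)*(-128) - 139 = (256/5)*(-128) - 139 = -32768/5 - 139 = -33463/5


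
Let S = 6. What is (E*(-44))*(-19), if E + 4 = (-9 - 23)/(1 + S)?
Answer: -50160/7 ≈ -7165.7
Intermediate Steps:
E = -60/7 (E = -4 + (-9 - 23)/(1 + 6) = -4 - 32/7 = -60/7 ≈ -8.5714)
(E*(-44))*(-19) = -60/7*(-44)*(-19) = (2640/7)*(-19) = -50160/7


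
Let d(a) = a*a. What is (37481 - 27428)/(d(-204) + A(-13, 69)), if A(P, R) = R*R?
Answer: 1117/5153 ≈ 0.21677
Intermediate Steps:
A(P, R) = R**2
d(a) = a**2
(37481 - 27428)/(d(-204) + A(-13, 69)) = (37481 - 27428)/((-204)**2 + 69**2) = 10053/(41616 + 4761) = 10053/46377 = 10053*(1/46377) = 1117/5153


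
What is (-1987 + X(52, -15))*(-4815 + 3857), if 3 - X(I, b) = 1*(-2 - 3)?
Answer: 1895882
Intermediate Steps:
X(I, b) = 8 (X(I, b) = 3 - (-2 - 3) = 3 - (-5) = 3 - 1*(-5) = 3 + 5 = 8)
(-1987 + X(52, -15))*(-4815 + 3857) = (-1987 + 8)*(-4815 + 3857) = -1979*(-958) = 1895882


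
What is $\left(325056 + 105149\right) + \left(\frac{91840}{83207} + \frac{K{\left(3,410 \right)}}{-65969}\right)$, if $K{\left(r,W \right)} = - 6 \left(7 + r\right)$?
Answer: $\frac{2361436836204895}{5489082583} \approx 4.3021 \cdot 10^{5}$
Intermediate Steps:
$K{\left(r,W \right)} = -42 - 6 r$
$\left(325056 + 105149\right) + \left(\frac{91840}{83207} + \frac{K{\left(3,410 \right)}}{-65969}\right) = \left(325056 + 105149\right) + \left(\frac{91840}{83207} + \frac{-42 - 18}{-65969}\right) = 430205 + \left(91840 \cdot \frac{1}{83207} + \left(-42 - 18\right) \left(- \frac{1}{65969}\right)\right) = 430205 + \left(\frac{91840}{83207} - - \frac{60}{65969}\right) = 430205 + \left(\frac{91840}{83207} + \frac{60}{65969}\right) = 430205 + \frac{6063585380}{5489082583} = \frac{2361436836204895}{5489082583}$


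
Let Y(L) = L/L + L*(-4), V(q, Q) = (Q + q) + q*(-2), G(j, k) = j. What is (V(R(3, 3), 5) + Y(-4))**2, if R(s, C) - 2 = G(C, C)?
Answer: 289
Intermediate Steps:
R(s, C) = 2 + C
V(q, Q) = Q - q (V(q, Q) = (Q + q) - 2*q = Q - q)
Y(L) = 1 - 4*L
(V(R(3, 3), 5) + Y(-4))**2 = ((5 - (2 + 3)) + (1 - 4*(-4)))**2 = ((5 - 1*5) + (1 + 16))**2 = ((5 - 5) + 17)**2 = (0 + 17)**2 = 17**2 = 289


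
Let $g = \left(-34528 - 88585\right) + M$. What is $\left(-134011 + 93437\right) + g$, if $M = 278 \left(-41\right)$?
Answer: $-175085$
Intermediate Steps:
$M = -11398$
$g = -134511$ ($g = \left(-34528 - 88585\right) - 11398 = -123113 - 11398 = -134511$)
$\left(-134011 + 93437\right) + g = \left(-134011 + 93437\right) - 134511 = -40574 - 134511 = -175085$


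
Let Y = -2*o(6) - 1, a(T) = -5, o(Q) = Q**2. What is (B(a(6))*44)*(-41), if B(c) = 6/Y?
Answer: 10824/73 ≈ 148.27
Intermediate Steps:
Y = -73 (Y = -2*6**2 - 1 = -2*36 - 1 = -72 - 1 = -73)
B(c) = -6/73 (B(c) = 6/(-73) = 6*(-1/73) = -6/73)
(B(a(6))*44)*(-41) = -6/73*44*(-41) = -264/73*(-41) = 10824/73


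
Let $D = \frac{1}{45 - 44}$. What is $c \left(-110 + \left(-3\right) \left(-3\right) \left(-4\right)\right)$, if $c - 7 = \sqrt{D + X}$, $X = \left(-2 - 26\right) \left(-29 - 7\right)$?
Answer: $-1022 - 146 \sqrt{1009} \approx -5659.7$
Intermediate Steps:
$X = 1008$ ($X = \left(-28\right) \left(-36\right) = 1008$)
$D = 1$ ($D = 1^{-1} = 1$)
$c = 7 + \sqrt{1009}$ ($c = 7 + \sqrt{1 + 1008} = 7 + \sqrt{1009} \approx 38.765$)
$c \left(-110 + \left(-3\right) \left(-3\right) \left(-4\right)\right) = \left(7 + \sqrt{1009}\right) \left(-110 + \left(-3\right) \left(-3\right) \left(-4\right)\right) = \left(7 + \sqrt{1009}\right) \left(-110 + 9 \left(-4\right)\right) = \left(7 + \sqrt{1009}\right) \left(-110 - 36\right) = \left(7 + \sqrt{1009}\right) \left(-146\right) = -1022 - 146 \sqrt{1009}$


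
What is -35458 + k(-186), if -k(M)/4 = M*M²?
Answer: 25703966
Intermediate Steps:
k(M) = -4*M³ (k(M) = -4*M*M² = -4*M³)
-35458 + k(-186) = -35458 - 4*(-186)³ = -35458 - 4*(-6434856) = -35458 + 25739424 = 25703966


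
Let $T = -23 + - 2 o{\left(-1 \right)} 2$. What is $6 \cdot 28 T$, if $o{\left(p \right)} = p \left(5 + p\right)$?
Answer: $-1176$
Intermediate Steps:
$T = -7$ ($T = -23 + - 2 \left(- (5 - 1)\right) 2 = -23 + - 2 \left(\left(-1\right) 4\right) 2 = -23 + \left(-2\right) \left(-4\right) 2 = -23 + 8 \cdot 2 = -23 + 16 = -7$)
$6 \cdot 28 T = 6 \cdot 28 \left(-7\right) = 168 \left(-7\right) = -1176$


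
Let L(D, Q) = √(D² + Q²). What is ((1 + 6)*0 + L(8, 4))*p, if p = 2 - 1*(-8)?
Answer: 40*√5 ≈ 89.443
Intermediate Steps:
p = 10 (p = 2 + 8 = 10)
((1 + 6)*0 + L(8, 4))*p = ((1 + 6)*0 + √(8² + 4²))*10 = (7*0 + √(64 + 16))*10 = (0 + √80)*10 = (0 + 4*√5)*10 = (4*√5)*10 = 40*√5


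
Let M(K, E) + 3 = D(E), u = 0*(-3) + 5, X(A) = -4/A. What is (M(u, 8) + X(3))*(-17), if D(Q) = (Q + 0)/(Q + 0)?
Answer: 170/3 ≈ 56.667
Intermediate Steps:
u = 5 (u = 0 + 5 = 5)
D(Q) = 1 (D(Q) = Q/Q = 1)
M(K, E) = -2 (M(K, E) = -3 + 1 = -2)
(M(u, 8) + X(3))*(-17) = (-2 - 4/3)*(-17) = -10/3*(-17) = 170/3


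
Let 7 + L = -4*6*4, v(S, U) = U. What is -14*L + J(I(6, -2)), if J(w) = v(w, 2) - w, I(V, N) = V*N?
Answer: 1456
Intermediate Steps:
I(V, N) = N*V
J(w) = 2 - w
L = -103 (L = -7 - 4*6*4 = -7 - 24*4 = -7 - 96 = -103)
-14*L + J(I(6, -2)) = -14*(-103) + (2 - (-2)*6) = 1442 + (2 - 1*(-12)) = 1442 + (2 + 12) = 1442 + 14 = 1456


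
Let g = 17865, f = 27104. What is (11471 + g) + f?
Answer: 56440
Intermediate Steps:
(11471 + g) + f = (11471 + 17865) + 27104 = 29336 + 27104 = 56440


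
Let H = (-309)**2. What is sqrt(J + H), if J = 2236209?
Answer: sqrt(2331690) ≈ 1527.0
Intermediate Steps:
H = 95481
sqrt(J + H) = sqrt(2236209 + 95481) = sqrt(2331690)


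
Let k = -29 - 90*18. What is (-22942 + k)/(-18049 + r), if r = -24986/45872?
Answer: 564019176/413984357 ≈ 1.3624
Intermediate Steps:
r = -12493/22936 (r = -24986*1/45872 = -12493/22936 ≈ -0.54469)
k = -1649 (k = -29 - 1620 = -1649)
(-22942 + k)/(-18049 + r) = (-22942 - 1649)/(-18049 - 12493/22936) = -24591/(-413984357/22936) = -24591*(-22936/413984357) = 564019176/413984357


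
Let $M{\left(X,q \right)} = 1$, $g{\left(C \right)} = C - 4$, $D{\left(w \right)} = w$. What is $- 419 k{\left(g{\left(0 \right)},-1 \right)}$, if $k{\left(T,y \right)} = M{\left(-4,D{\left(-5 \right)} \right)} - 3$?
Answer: $838$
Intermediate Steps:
$g{\left(C \right)} = -4 + C$
$k{\left(T,y \right)} = -2$ ($k{\left(T,y \right)} = 1 - 3 = -2$)
$- 419 k{\left(g{\left(0 \right)},-1 \right)} = \left(-419\right) \left(-2\right) = 838$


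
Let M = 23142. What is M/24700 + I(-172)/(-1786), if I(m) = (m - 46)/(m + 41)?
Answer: 71171797/76038950 ≈ 0.93599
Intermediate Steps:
I(m) = (-46 + m)/(41 + m)
M/24700 + I(-172)/(-1786) = 23142/24700 + ((-46 - 172)/(41 - 172))/(-1786) = 23142*(1/24700) + (-218/(-131))*(-1/1786) = 609/650 - 1/131*(-218)*(-1/1786) = 609/650 + (218/131)*(-1/1786) = 609/650 - 109/116983 = 71171797/76038950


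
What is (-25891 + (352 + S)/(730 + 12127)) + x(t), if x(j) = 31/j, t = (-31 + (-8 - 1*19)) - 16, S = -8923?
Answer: -24634196259/951418 ≈ -25892.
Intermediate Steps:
t = -74 (t = (-31 + (-8 - 19)) - 16 = (-31 - 27) - 16 = -58 - 16 = -74)
(-25891 + (352 + S)/(730 + 12127)) + x(t) = (-25891 + (352 - 8923)/(730 + 12127)) + 31/(-74) = (-25891 - 8571/12857) + 31*(-1/74) = (-25891 - 8571*1/12857) - 31/74 = (-25891 - 8571/12857) - 31/74 = -332889158/12857 - 31/74 = -24634196259/951418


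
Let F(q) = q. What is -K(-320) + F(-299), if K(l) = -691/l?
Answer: -96371/320 ≈ -301.16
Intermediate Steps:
-K(-320) + F(-299) = -(-691)/(-320) - 299 = -(-691)*(-1)/320 - 299 = -1*691/320 - 299 = -691/320 - 299 = -96371/320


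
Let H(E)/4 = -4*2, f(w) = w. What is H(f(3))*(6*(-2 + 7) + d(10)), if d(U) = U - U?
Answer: -960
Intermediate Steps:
d(U) = 0
H(E) = -32 (H(E) = 4*(-4*2) = 4*(-8) = -32)
H(f(3))*(6*(-2 + 7) + d(10)) = -32*(6*(-2 + 7) + 0) = -32*(6*5 + 0) = -32*(30 + 0) = -32*30 = -960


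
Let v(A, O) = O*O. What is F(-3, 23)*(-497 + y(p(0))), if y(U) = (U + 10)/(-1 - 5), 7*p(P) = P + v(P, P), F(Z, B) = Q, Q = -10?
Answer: 14960/3 ≈ 4986.7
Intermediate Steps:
v(A, O) = O²
F(Z, B) = -10
p(P) = P/7 + P²/7 (p(P) = (P + P²)/7 = P/7 + P²/7)
y(U) = -5/3 - U/6 (y(U) = (10 + U)/(-6) = (10 + U)*(-⅙) = -5/3 - U/6)
F(-3, 23)*(-497 + y(p(0))) = -10*(-497 + (-5/3 - 0*(1 + 0)/42)) = -10*(-497 + (-5/3 - 0/42)) = -10*(-497 + (-5/3 - ⅙*0)) = -10*(-497 + (-5/3 + 0)) = -10*(-497 - 5/3) = -10*(-1496/3) = 14960/3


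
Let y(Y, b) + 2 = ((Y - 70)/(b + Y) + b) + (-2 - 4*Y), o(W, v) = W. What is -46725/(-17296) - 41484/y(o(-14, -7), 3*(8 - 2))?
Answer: -715217739/847504 ≈ -843.91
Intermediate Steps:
y(Y, b) = -4 + b - 4*Y + (-70 + Y)/(Y + b) (y(Y, b) = -2 + (((Y - 70)/(b + Y) + b) + (-2 - 4*Y)) = -2 + (((-70 + Y)/(Y + b) + b) + (-2 - 4*Y)) = -2 + ((b + (-70 + Y)/(Y + b)) + (-2 - 4*Y)) = -2 + (-2 + b - 4*Y + (-70 + Y)/(Y + b)) = -4 + b - 4*Y + (-70 + Y)/(Y + b))
-46725/(-17296) - 41484/y(o(-14, -7), 3*(8 - 2)) = -46725/(-17296) - 41484*(-14 + 3*(8 - 2))/(-70 + (3*(8 - 2))² - 12*(8 - 2) - 4*(-14)² - 3*(-14) - 3*(-14)*3*(8 - 2)) = -46725*(-1/17296) - 41484*(-14 + 3*6)/(-70 + (3*6)² - 12*6 - 4*196 + 42 - 3*(-14)*3*6) = 46725/17296 - 41484*(-14 + 18)/(-70 + 18² - 4*18 - 784 + 42 - 3*(-14)*18) = 46725/17296 - 41484*4/(-70 + 324 - 72 - 784 + 42 + 756) = 46725/17296 - 41484/((¼)*196) = 46725/17296 - 41484/49 = -715217739/847504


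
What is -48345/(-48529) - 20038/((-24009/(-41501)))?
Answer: -40355411941997/1165132761 ≈ -34636.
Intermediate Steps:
-48345/(-48529) - 20038/((-24009/(-41501))) = -48345*(-1/48529) - 20038/((-24009*(-1/41501))) = 48345/48529 - 20038/24009/41501 = 48345/48529 - 20038*41501/24009 = 48345/48529 - 831597038/24009 = -40355411941997/1165132761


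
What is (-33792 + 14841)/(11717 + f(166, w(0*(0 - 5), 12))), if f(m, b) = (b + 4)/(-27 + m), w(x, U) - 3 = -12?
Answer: -878063/542886 ≈ -1.6174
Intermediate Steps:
w(x, U) = -9 (w(x, U) = 3 - 12 = -9)
f(m, b) = (4 + b)/(-27 + m)
(-33792 + 14841)/(11717 + f(166, w(0*(0 - 5), 12))) = (-33792 + 14841)/(11717 + (4 - 9)/(-27 + 166)) = -18951/(11717 - 5/139) = -18951/1628658/139 = -18951*139/1628658 = -878063/542886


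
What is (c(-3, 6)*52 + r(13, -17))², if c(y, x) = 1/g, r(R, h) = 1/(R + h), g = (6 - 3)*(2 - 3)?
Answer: 44521/144 ≈ 309.17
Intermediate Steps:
g = -3 (g = 3*(-1) = -3)
c(y, x) = -⅓ (c(y, x) = 1/(-3) = -⅓)
(c(-3, 6)*52 + r(13, -17))² = (-⅓*52 + 1/(13 - 17))² = (-52/3 + 1/(-4))² = (-52/3 - ¼)² = (-211/12)² = 44521/144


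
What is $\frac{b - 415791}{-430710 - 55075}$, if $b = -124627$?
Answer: $\frac{540418}{485785} \approx 1.1125$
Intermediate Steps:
$\frac{b - 415791}{-430710 - 55075} = \frac{-124627 - 415791}{-430710 - 55075} = - \frac{540418}{-485785} = \left(-540418\right) \left(- \frac{1}{485785}\right) = \frac{540418}{485785}$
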